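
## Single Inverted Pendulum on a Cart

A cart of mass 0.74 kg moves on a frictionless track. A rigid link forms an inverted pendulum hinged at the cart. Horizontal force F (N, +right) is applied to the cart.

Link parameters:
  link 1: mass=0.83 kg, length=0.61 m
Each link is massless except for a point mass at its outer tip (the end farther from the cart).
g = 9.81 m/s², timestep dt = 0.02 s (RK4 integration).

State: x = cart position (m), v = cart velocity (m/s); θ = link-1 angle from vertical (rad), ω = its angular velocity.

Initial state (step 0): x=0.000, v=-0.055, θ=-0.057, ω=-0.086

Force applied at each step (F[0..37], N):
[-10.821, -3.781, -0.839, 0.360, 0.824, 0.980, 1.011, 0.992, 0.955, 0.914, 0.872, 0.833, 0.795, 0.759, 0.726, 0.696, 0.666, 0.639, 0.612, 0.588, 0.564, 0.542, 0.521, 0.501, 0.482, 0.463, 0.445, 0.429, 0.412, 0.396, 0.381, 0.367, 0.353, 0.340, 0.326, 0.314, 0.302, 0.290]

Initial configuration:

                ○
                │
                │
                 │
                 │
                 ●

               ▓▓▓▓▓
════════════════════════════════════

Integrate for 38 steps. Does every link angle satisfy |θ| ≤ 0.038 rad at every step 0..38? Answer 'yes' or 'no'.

apply F[0]=-10.821 → step 1: x=-0.004, v=-0.334, θ=-0.054, ω=0.353
apply F[1]=-3.781 → step 2: x=-0.011, v=-0.425, θ=-0.046, ω=0.485
apply F[2]=-0.839 → step 3: x=-0.020, v=-0.439, θ=-0.036, ω=0.495
apply F[3]=+0.360 → step 4: x=-0.029, v=-0.422, θ=-0.027, ω=0.458
apply F[4]=+0.824 → step 5: x=-0.037, v=-0.395, θ=-0.018, ω=0.406
apply F[5]=+0.980 → step 6: x=-0.045, v=-0.366, θ=-0.010, ω=0.353
apply F[6]=+1.011 → step 7: x=-0.052, v=-0.337, θ=-0.004, ω=0.303
apply F[7]=+0.992 → step 8: x=-0.058, v=-0.310, θ=0.002, ω=0.259
apply F[8]=+0.955 → step 9: x=-0.064, v=-0.285, θ=0.007, ω=0.219
apply F[9]=+0.914 → step 10: x=-0.069, v=-0.262, θ=0.011, ω=0.185
apply F[10]=+0.872 → step 11: x=-0.074, v=-0.241, θ=0.014, ω=0.154
apply F[11]=+0.833 → step 12: x=-0.079, v=-0.222, θ=0.017, ω=0.128
apply F[12]=+0.795 → step 13: x=-0.083, v=-0.205, θ=0.019, ω=0.105
apply F[13]=+0.759 → step 14: x=-0.087, v=-0.188, θ=0.021, ω=0.085
apply F[14]=+0.726 → step 15: x=-0.091, v=-0.174, θ=0.023, ω=0.068
apply F[15]=+0.696 → step 16: x=-0.094, v=-0.160, θ=0.024, ω=0.053
apply F[16]=+0.666 → step 17: x=-0.097, v=-0.147, θ=0.025, ω=0.040
apply F[17]=+0.639 → step 18: x=-0.100, v=-0.135, θ=0.025, ω=0.029
apply F[18]=+0.612 → step 19: x=-0.103, v=-0.125, θ=0.026, ω=0.019
apply F[19]=+0.588 → step 20: x=-0.105, v=-0.114, θ=0.026, ω=0.011
apply F[20]=+0.564 → step 21: x=-0.107, v=-0.105, θ=0.026, ω=0.003
apply F[21]=+0.542 → step 22: x=-0.109, v=-0.096, θ=0.026, ω=-0.003
apply F[22]=+0.521 → step 23: x=-0.111, v=-0.088, θ=0.026, ω=-0.008
apply F[23]=+0.501 → step 24: x=-0.113, v=-0.080, θ=0.026, ω=-0.012
apply F[24]=+0.482 → step 25: x=-0.114, v=-0.073, θ=0.026, ω=-0.016
apply F[25]=+0.463 → step 26: x=-0.116, v=-0.066, θ=0.025, ω=-0.019
apply F[26]=+0.445 → step 27: x=-0.117, v=-0.059, θ=0.025, ω=-0.022
apply F[27]=+0.429 → step 28: x=-0.118, v=-0.053, θ=0.024, ω=-0.024
apply F[28]=+0.412 → step 29: x=-0.119, v=-0.047, θ=0.024, ω=-0.026
apply F[29]=+0.396 → step 30: x=-0.120, v=-0.042, θ=0.023, ω=-0.027
apply F[30]=+0.381 → step 31: x=-0.121, v=-0.036, θ=0.023, ω=-0.028
apply F[31]=+0.367 → step 32: x=-0.121, v=-0.032, θ=0.022, ω=-0.029
apply F[32]=+0.353 → step 33: x=-0.122, v=-0.027, θ=0.022, ω=-0.030
apply F[33]=+0.340 → step 34: x=-0.123, v=-0.022, θ=0.021, ω=-0.030
apply F[34]=+0.326 → step 35: x=-0.123, v=-0.018, θ=0.021, ω=-0.030
apply F[35]=+0.314 → step 36: x=-0.123, v=-0.014, θ=0.020, ω=-0.030
apply F[36]=+0.302 → step 37: x=-0.123, v=-0.010, θ=0.019, ω=-0.030
apply F[37]=+0.290 → step 38: x=-0.124, v=-0.007, θ=0.019, ω=-0.030
Max |angle| over trajectory = 0.057 rad; bound = 0.038 → exceeded.

Answer: no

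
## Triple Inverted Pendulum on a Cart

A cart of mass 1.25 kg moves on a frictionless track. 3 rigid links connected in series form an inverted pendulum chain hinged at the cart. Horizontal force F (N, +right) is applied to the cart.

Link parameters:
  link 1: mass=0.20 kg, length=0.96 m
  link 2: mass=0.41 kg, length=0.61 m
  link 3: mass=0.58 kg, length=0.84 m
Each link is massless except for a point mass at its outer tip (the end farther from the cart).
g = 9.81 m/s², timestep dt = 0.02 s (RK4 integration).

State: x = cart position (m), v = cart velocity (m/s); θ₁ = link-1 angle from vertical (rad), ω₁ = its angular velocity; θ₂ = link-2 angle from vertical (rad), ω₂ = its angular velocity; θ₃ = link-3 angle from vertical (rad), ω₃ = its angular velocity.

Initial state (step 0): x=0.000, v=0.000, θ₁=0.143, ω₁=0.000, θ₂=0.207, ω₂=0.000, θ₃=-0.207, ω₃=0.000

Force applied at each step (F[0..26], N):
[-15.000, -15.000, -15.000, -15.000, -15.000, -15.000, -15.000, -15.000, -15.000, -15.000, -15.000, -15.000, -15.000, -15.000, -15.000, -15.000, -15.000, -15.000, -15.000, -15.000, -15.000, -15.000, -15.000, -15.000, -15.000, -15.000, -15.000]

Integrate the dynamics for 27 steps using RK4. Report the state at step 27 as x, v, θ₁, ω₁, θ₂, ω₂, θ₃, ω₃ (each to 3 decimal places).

Answer: x=-1.553, v=-4.602, θ₁=1.582, ω₁=2.639, θ₂=1.334, ω₂=5.924, θ₃=0.121, ω₃=4.803

Derivation:
apply F[0]=-15.000 → step 1: x=-0.003, v=-0.258, θ₁=0.146, ω₁=0.254, θ₂=0.209, ω₂=0.188, θ₃=-0.208, ω₃=-0.145
apply F[1]=-15.000 → step 2: x=-0.010, v=-0.515, θ₁=0.153, ω₁=0.511, θ₂=0.214, ω₂=0.368, θ₃=-0.213, ω₃=-0.286
apply F[2]=-15.000 → step 3: x=-0.023, v=-0.773, θ₁=0.166, ω₁=0.774, θ₂=0.224, ω₂=0.534, θ₃=-0.220, ω₃=-0.421
apply F[3]=-15.000 → step 4: x=-0.041, v=-1.030, θ₁=0.184, ω₁=1.046, θ₂=0.236, ω₂=0.676, θ₃=-0.230, ω₃=-0.544
apply F[4]=-15.000 → step 5: x=-0.064, v=-1.286, θ₁=0.208, ω₁=1.327, θ₂=0.250, ω₂=0.790, θ₃=-0.242, ω₃=-0.651
apply F[5]=-15.000 → step 6: x=-0.093, v=-1.540, θ₁=0.237, ω₁=1.619, θ₂=0.267, ω₂=0.869, θ₃=-0.255, ω₃=-0.735
apply F[6]=-15.000 → step 7: x=-0.126, v=-1.790, θ₁=0.273, ω₁=1.918, θ₂=0.285, ω₂=0.912, θ₃=-0.271, ω₃=-0.791
apply F[7]=-15.000 → step 8: x=-0.164, v=-2.035, θ₁=0.314, ω₁=2.221, θ₂=0.303, ω₂=0.922, θ₃=-0.287, ω₃=-0.812
apply F[8]=-15.000 → step 9: x=-0.207, v=-2.272, θ₁=0.362, ω₁=2.519, θ₂=0.322, ω₂=0.906, θ₃=-0.303, ω₃=-0.793
apply F[9]=-15.000 → step 10: x=-0.255, v=-2.498, θ₁=0.415, ω₁=2.804, θ₂=0.339, ω₂=0.882, θ₃=-0.318, ω₃=-0.731
apply F[10]=-15.000 → step 11: x=-0.307, v=-2.713, θ₁=0.474, ω₁=3.065, θ₂=0.357, ω₂=0.870, θ₃=-0.332, ω₃=-0.627
apply F[11]=-15.000 → step 12: x=-0.363, v=-2.914, θ₁=0.537, ω₁=3.292, θ₂=0.375, ω₂=0.892, θ₃=-0.343, ω₃=-0.483
apply F[12]=-15.000 → step 13: x=-0.424, v=-3.102, θ₁=0.605, ω₁=3.479, θ₂=0.393, ω₂=0.969, θ₃=-0.351, ω₃=-0.306
apply F[13]=-15.000 → step 14: x=-0.487, v=-3.277, θ₁=0.676, ω₁=3.623, θ₂=0.414, ω₂=1.113, θ₃=-0.355, ω₃=-0.105
apply F[14]=-15.000 → step 15: x=-0.555, v=-3.440, θ₁=0.750, ω₁=3.727, θ₂=0.438, ω₂=1.328, θ₃=-0.355, ω₃=0.114
apply F[15]=-15.000 → step 16: x=-0.625, v=-3.594, θ₁=0.825, ω₁=3.794, θ₂=0.467, ω₂=1.610, θ₃=-0.351, ω₃=0.346
apply F[16]=-15.000 → step 17: x=-0.698, v=-3.737, θ₁=0.901, ω₁=3.827, θ₂=0.503, ω₂=1.954, θ₃=-0.341, ω₃=0.591
apply F[17]=-15.000 → step 18: x=-0.774, v=-3.872, θ₁=0.978, ω₁=3.828, θ₂=0.546, ω₂=2.349, θ₃=-0.327, ω₃=0.850
apply F[18]=-15.000 → step 19: x=-0.853, v=-3.999, θ₁=1.054, ω₁=3.796, θ₂=0.597, ω₂=2.787, θ₃=-0.307, ω₃=1.125
apply F[19]=-15.000 → step 20: x=-0.934, v=-4.116, θ₁=1.129, ω₁=3.733, θ₂=0.657, ω₂=3.255, θ₃=-0.282, ω₃=1.424
apply F[20]=-15.000 → step 21: x=-1.018, v=-4.224, θ₁=1.203, ω₁=3.636, θ₂=0.727, ω₂=3.742, θ₃=-0.250, ω₃=1.751
apply F[21]=-15.000 → step 22: x=-1.103, v=-4.322, θ₁=1.275, ω₁=3.507, θ₂=0.807, ω₂=4.233, θ₃=-0.211, ω₃=2.117
apply F[22]=-15.000 → step 23: x=-1.191, v=-4.408, θ₁=1.343, ω₁=3.348, θ₂=0.897, ω₂=4.713, θ₃=-0.165, ω₃=2.530
apply F[23]=-15.000 → step 24: x=-1.279, v=-4.480, θ₁=1.408, ω₁=3.166, θ₂=0.995, ω₂=5.158, θ₃=-0.110, ω₃=2.999
apply F[24]=-15.000 → step 25: x=-1.370, v=-4.537, θ₁=1.470, ω₁=2.973, θ₂=1.103, ω₂=5.537, θ₃=-0.045, ω₃=3.533
apply F[25]=-15.000 → step 26: x=-1.461, v=-4.578, θ₁=1.527, ω₁=2.788, θ₂=1.216, ω₂=5.810, θ₃=0.032, ω₃=4.136
apply F[26]=-15.000 → step 27: x=-1.553, v=-4.602, θ₁=1.582, ω₁=2.639, θ₂=1.334, ω₂=5.924, θ₃=0.121, ω₃=4.803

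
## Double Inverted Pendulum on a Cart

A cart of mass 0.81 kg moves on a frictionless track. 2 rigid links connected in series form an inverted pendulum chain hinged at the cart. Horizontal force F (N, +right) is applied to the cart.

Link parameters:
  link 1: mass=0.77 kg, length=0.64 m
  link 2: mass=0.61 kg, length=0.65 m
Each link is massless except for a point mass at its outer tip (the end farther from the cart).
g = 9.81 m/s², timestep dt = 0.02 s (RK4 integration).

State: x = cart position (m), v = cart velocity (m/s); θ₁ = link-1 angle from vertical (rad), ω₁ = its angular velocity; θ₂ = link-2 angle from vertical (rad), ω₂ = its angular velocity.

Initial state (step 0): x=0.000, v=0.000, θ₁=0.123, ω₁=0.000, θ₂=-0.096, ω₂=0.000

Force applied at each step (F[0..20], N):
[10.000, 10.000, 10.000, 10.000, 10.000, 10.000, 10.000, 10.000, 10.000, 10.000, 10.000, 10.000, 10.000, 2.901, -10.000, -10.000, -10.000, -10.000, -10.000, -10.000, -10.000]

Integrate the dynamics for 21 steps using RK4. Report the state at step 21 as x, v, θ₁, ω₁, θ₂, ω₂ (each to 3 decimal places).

apply F[0]=+10.000 → step 1: x=0.002, v=0.203, θ₁=0.121, ω₁=-0.222, θ₂=-0.097, ω₂=-0.126
apply F[1]=+10.000 → step 2: x=0.008, v=0.408, θ₁=0.114, ω₁=-0.450, θ₂=-0.101, ω₂=-0.251
apply F[2]=+10.000 → step 3: x=0.018, v=0.617, θ₁=0.103, ω₁=-0.688, θ₂=-0.107, ω₂=-0.370
apply F[3]=+10.000 → step 4: x=0.033, v=0.831, θ₁=0.086, ω₁=-0.944, θ₂=-0.116, ω₂=-0.483
apply F[4]=+10.000 → step 5: x=0.052, v=1.054, θ₁=0.065, ω₁=-1.222, θ₂=-0.127, ω₂=-0.586
apply F[5]=+10.000 → step 6: x=0.075, v=1.285, θ₁=0.037, ω₁=-1.529, θ₂=-0.139, ω₂=-0.675
apply F[6]=+10.000 → step 7: x=0.103, v=1.526, θ₁=0.003, ω₁=-1.868, θ₂=-0.153, ω₂=-0.748
apply F[7]=+10.000 → step 8: x=0.136, v=1.777, θ₁=-0.038, ω₁=-2.241, θ₂=-0.169, ω₂=-0.800
apply F[8]=+10.000 → step 9: x=0.174, v=2.034, θ₁=-0.086, ω₁=-2.647, θ₂=-0.185, ω₂=-0.832
apply F[9]=+10.000 → step 10: x=0.218, v=2.291, θ₁=-0.144, ω₁=-3.077, θ₂=-0.202, ω₂=-0.845
apply F[10]=+10.000 → step 11: x=0.266, v=2.539, θ₁=-0.210, ω₁=-3.512, θ₂=-0.219, ω₂=-0.846
apply F[11]=+10.000 → step 12: x=0.319, v=2.766, θ₁=-0.284, ω₁=-3.929, θ₂=-0.236, ω₂=-0.849
apply F[12]=+10.000 → step 13: x=0.376, v=2.960, θ₁=-0.366, ω₁=-4.304, θ₂=-0.253, ω₂=-0.871
apply F[13]=+2.901 → step 14: x=0.436, v=2.980, θ₁=-0.454, ω₁=-4.440, θ₂=-0.271, ω₂=-0.902
apply F[14]=-10.000 → step 15: x=0.493, v=2.758, θ₁=-0.541, ω₁=-4.287, θ₂=-0.289, ω₂=-0.884
apply F[15]=-10.000 → step 16: x=0.546, v=2.550, θ₁=-0.626, ω₁=-4.197, θ₂=-0.306, ω₂=-0.852
apply F[16]=-10.000 → step 17: x=0.595, v=2.351, θ₁=-0.709, ω₁=-4.159, θ₂=-0.323, ω₂=-0.808
apply F[17]=-10.000 → step 18: x=0.640, v=2.157, θ₁=-0.792, ω₁=-4.165, θ₂=-0.338, ω₂=-0.757
apply F[18]=-10.000 → step 19: x=0.681, v=1.963, θ₁=-0.876, ω₁=-4.207, θ₂=-0.353, ω₂=-0.703
apply F[19]=-10.000 → step 20: x=0.719, v=1.765, θ₁=-0.961, ω₁=-4.280, θ₂=-0.366, ω₂=-0.651
apply F[20]=-10.000 → step 21: x=0.752, v=1.559, θ₁=-1.047, ω₁=-4.382, θ₂=-0.379, ω₂=-0.604

Answer: x=0.752, v=1.559, θ₁=-1.047, ω₁=-4.382, θ₂=-0.379, ω₂=-0.604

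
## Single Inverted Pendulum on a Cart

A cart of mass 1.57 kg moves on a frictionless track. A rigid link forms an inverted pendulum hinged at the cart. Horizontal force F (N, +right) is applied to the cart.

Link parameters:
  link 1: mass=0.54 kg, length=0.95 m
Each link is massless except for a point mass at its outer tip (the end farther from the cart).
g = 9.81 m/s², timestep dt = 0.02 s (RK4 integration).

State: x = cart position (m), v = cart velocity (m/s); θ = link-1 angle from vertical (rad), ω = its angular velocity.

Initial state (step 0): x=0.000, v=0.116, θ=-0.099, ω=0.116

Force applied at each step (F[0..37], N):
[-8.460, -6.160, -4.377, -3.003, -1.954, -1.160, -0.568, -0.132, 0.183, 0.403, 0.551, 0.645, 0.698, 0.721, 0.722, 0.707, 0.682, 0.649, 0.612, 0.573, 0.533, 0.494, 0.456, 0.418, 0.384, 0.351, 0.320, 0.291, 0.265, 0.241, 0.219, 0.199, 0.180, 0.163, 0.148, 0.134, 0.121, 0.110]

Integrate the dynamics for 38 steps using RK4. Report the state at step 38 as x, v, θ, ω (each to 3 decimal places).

apply F[0]=-8.460 → step 1: x=0.001, v=0.015, θ=-0.096, ω=0.202
apply F[1]=-6.160 → step 2: x=0.001, v=-0.057, θ=-0.091, ω=0.258
apply F[2]=-4.377 → step 3: x=-0.001, v=-0.107, θ=-0.086, ω=0.292
apply F[3]=-3.003 → step 4: x=-0.003, v=-0.139, θ=-0.080, ω=0.309
apply F[4]=-1.954 → step 5: x=-0.006, v=-0.159, θ=-0.074, ω=0.314
apply F[5]=-1.160 → step 6: x=-0.009, v=-0.169, θ=-0.067, ω=0.310
apply F[6]=-0.568 → step 7: x=-0.013, v=-0.172, θ=-0.061, ω=0.300
apply F[7]=-0.132 → step 8: x=-0.016, v=-0.170, θ=-0.055, ω=0.285
apply F[8]=+0.183 → step 9: x=-0.020, v=-0.164, θ=-0.050, ω=0.268
apply F[9]=+0.403 → step 10: x=-0.023, v=-0.156, θ=-0.045, ω=0.250
apply F[10]=+0.551 → step 11: x=-0.026, v=-0.146, θ=-0.040, ω=0.231
apply F[11]=+0.645 → step 12: x=-0.029, v=-0.135, θ=-0.035, ω=0.212
apply F[12]=+0.698 → step 13: x=-0.031, v=-0.124, θ=-0.031, ω=0.193
apply F[13]=+0.721 → step 14: x=-0.034, v=-0.113, θ=-0.028, ω=0.175
apply F[14]=+0.722 → step 15: x=-0.036, v=-0.102, θ=-0.024, ω=0.158
apply F[15]=+0.707 → step 16: x=-0.038, v=-0.091, θ=-0.021, ω=0.143
apply F[16]=+0.682 → step 17: x=-0.039, v=-0.081, θ=-0.019, ω=0.128
apply F[17]=+0.649 → step 18: x=-0.041, v=-0.072, θ=-0.016, ω=0.114
apply F[18]=+0.612 → step 19: x=-0.042, v=-0.063, θ=-0.014, ω=0.102
apply F[19]=+0.573 → step 20: x=-0.043, v=-0.055, θ=-0.012, ω=0.091
apply F[20]=+0.533 → step 21: x=-0.045, v=-0.047, θ=-0.010, ω=0.080
apply F[21]=+0.494 → step 22: x=-0.045, v=-0.040, θ=-0.009, ω=0.071
apply F[22]=+0.456 → step 23: x=-0.046, v=-0.034, θ=-0.008, ω=0.063
apply F[23]=+0.418 → step 24: x=-0.047, v=-0.028, θ=-0.006, ω=0.055
apply F[24]=+0.384 → step 25: x=-0.047, v=-0.023, θ=-0.005, ω=0.048
apply F[25]=+0.351 → step 26: x=-0.048, v=-0.018, θ=-0.004, ω=0.042
apply F[26]=+0.320 → step 27: x=-0.048, v=-0.014, θ=-0.004, ω=0.037
apply F[27]=+0.291 → step 28: x=-0.048, v=-0.010, θ=-0.003, ω=0.032
apply F[28]=+0.265 → step 29: x=-0.048, v=-0.006, θ=-0.002, ω=0.028
apply F[29]=+0.241 → step 30: x=-0.049, v=-0.003, θ=-0.002, ω=0.024
apply F[30]=+0.219 → step 31: x=-0.049, v=-0.000, θ=-0.001, ω=0.021
apply F[31]=+0.199 → step 32: x=-0.049, v=0.002, θ=-0.001, ω=0.018
apply F[32]=+0.180 → step 33: x=-0.048, v=0.005, θ=-0.001, ω=0.015
apply F[33]=+0.163 → step 34: x=-0.048, v=0.007, θ=-0.000, ω=0.013
apply F[34]=+0.148 → step 35: x=-0.048, v=0.009, θ=-0.000, ω=0.011
apply F[35]=+0.134 → step 36: x=-0.048, v=0.010, θ=0.000, ω=0.009
apply F[36]=+0.121 → step 37: x=-0.048, v=0.012, θ=0.000, ω=0.007
apply F[37]=+0.110 → step 38: x=-0.048, v=0.013, θ=0.000, ω=0.006

Answer: x=-0.048, v=0.013, θ=0.000, ω=0.006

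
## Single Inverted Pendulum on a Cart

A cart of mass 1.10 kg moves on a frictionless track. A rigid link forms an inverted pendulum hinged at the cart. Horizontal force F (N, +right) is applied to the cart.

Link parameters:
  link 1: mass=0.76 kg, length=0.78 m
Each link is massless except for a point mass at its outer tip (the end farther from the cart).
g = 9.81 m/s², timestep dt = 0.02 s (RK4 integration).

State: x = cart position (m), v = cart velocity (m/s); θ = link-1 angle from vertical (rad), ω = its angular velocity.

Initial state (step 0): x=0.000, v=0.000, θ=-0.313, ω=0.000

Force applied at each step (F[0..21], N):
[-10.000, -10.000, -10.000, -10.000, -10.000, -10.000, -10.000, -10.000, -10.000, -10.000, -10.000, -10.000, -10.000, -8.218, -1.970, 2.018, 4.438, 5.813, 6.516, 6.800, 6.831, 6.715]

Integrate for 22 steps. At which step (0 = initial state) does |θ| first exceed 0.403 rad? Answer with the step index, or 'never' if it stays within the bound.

Answer: never

Derivation:
apply F[0]=-10.000 → step 1: x=-0.001, v=-0.133, θ=-0.312, ω=0.085
apply F[1]=-10.000 → step 2: x=-0.005, v=-0.267, θ=-0.310, ω=0.172
apply F[2]=-10.000 → step 3: x=-0.012, v=-0.402, θ=-0.305, ω=0.260
apply F[3]=-10.000 → step 4: x=-0.021, v=-0.537, θ=-0.299, ω=0.350
apply F[4]=-10.000 → step 5: x=-0.034, v=-0.673, θ=-0.291, ω=0.445
apply F[5]=-10.000 → step 6: x=-0.048, v=-0.812, θ=-0.281, ω=0.543
apply F[6]=-10.000 → step 7: x=-0.066, v=-0.952, θ=-0.269, ω=0.648
apply F[7]=-10.000 → step 8: x=-0.086, v=-1.094, θ=-0.255, ω=0.759
apply F[8]=-10.000 → step 9: x=-0.110, v=-1.240, θ=-0.239, ω=0.878
apply F[9]=-10.000 → step 10: x=-0.136, v=-1.388, θ=-0.220, ω=1.007
apply F[10]=-10.000 → step 11: x=-0.165, v=-1.541, θ=-0.199, ω=1.145
apply F[11]=-10.000 → step 12: x=-0.198, v=-1.697, θ=-0.174, ω=1.295
apply F[12]=-10.000 → step 13: x=-0.233, v=-1.858, θ=-0.147, ω=1.459
apply F[13]=-8.218 → step 14: x=-0.272, v=-1.991, θ=-0.116, ω=1.595
apply F[14]=-1.970 → step 15: x=-0.312, v=-2.016, θ=-0.084, ω=1.602
apply F[15]=+2.018 → step 16: x=-0.352, v=-1.972, θ=-0.053, ω=1.528
apply F[16]=+4.438 → step 17: x=-0.390, v=-1.887, θ=-0.024, ω=1.410
apply F[17]=+5.813 → step 18: x=-0.427, v=-1.780, θ=0.003, ω=1.270
apply F[18]=+6.516 → step 19: x=-0.461, v=-1.664, θ=0.027, ω=1.125
apply F[19]=+6.800 → step 20: x=-0.493, v=-1.545, θ=0.048, ω=0.982
apply F[20]=+6.831 → step 21: x=-0.523, v=-1.428, θ=0.066, ω=0.847
apply F[21]=+6.715 → step 22: x=-0.551, v=-1.316, θ=0.082, ω=0.722
max |θ| = 0.313 ≤ 0.403 over all 23 states.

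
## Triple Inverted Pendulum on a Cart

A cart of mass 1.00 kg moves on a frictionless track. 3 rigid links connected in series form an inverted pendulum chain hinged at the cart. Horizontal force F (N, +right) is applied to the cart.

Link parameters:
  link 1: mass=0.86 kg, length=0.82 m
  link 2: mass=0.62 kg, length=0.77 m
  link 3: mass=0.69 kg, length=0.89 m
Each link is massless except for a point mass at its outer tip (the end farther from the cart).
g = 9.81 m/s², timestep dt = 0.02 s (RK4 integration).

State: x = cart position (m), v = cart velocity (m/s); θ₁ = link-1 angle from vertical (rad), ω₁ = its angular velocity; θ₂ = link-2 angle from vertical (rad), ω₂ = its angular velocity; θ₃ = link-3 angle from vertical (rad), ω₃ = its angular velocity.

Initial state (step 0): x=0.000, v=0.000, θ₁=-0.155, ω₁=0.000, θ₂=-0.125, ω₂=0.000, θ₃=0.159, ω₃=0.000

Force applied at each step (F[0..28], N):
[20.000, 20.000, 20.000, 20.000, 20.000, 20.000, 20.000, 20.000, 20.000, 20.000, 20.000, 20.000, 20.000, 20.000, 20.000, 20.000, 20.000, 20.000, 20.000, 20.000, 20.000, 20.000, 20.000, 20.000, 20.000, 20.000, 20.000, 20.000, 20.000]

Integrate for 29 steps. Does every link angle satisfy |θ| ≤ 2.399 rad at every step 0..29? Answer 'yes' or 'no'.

apply F[0]=+20.000 → step 1: x=0.004, v=0.440, θ₁=-0.161, ω₁=-0.574, θ₂=-0.125, ω₂=-0.032, θ₃=0.160, ω₃=0.075
apply F[1]=+20.000 → step 2: x=0.018, v=0.877, θ₁=-0.178, ω₁=-1.147, θ₂=-0.126, ω₂=-0.056, θ₃=0.162, ω₃=0.141
apply F[2]=+20.000 → step 3: x=0.039, v=1.306, θ₁=-0.207, ω₁=-1.715, θ₂=-0.127, ω₂=-0.069, θ₃=0.165, ω₃=0.189
apply F[3]=+20.000 → step 4: x=0.070, v=1.721, θ₁=-0.246, ω₁=-2.266, θ₂=-0.129, ω₂=-0.071, θ₃=0.169, ω₃=0.209
apply F[4]=+20.000 → step 5: x=0.108, v=2.110, θ₁=-0.297, ω₁=-2.782, θ₂=-0.130, ω₂=-0.073, θ₃=0.173, ω₃=0.196
apply F[5]=+20.000 → step 6: x=0.154, v=2.462, θ₁=-0.357, ω₁=-3.241, θ₂=-0.132, ω₂=-0.090, θ₃=0.177, ω₃=0.150
apply F[6]=+20.000 → step 7: x=0.206, v=2.768, θ₁=-0.426, ω₁=-3.629, θ₂=-0.134, ω₂=-0.141, θ₃=0.179, ω₃=0.074
apply F[7]=+20.000 → step 8: x=0.264, v=3.027, θ₁=-0.502, ω₁=-3.939, θ₂=-0.138, ω₂=-0.238, θ₃=0.180, ω₃=-0.023
apply F[8]=+20.000 → step 9: x=0.327, v=3.241, θ₁=-0.583, ω₁=-4.179, θ₂=-0.144, ω₂=-0.387, θ₃=0.178, ω₃=-0.133
apply F[9]=+20.000 → step 10: x=0.394, v=3.415, θ₁=-0.669, ω₁=-4.361, θ₂=-0.154, ω₂=-0.588, θ₃=0.174, ω₃=-0.249
apply F[10]=+20.000 → step 11: x=0.463, v=3.555, θ₁=-0.757, ω₁=-4.498, θ₂=-0.168, ω₂=-0.835, θ₃=0.168, ω₃=-0.366
apply F[11]=+20.000 → step 12: x=0.536, v=3.666, θ₁=-0.848, ω₁=-4.602, θ₂=-0.187, ω₂=-1.122, θ₃=0.160, ω₃=-0.485
apply F[12]=+20.000 → step 13: x=0.610, v=3.752, θ₁=-0.941, ω₁=-4.681, θ₂=-0.213, ω₂=-1.442, θ₃=0.149, ω₃=-0.605
apply F[13]=+20.000 → step 14: x=0.686, v=3.815, θ₁=-1.036, ω₁=-4.740, θ₂=-0.245, ω₂=-1.788, θ₃=0.136, ω₃=-0.729
apply F[14]=+20.000 → step 15: x=0.762, v=3.860, θ₁=-1.131, ω₁=-4.782, θ₂=-0.285, ω₂=-2.156, θ₃=0.120, ω₃=-0.859
apply F[15]=+20.000 → step 16: x=0.840, v=3.886, θ₁=-1.227, ω₁=-4.808, θ₂=-0.332, ω₂=-2.541, θ₃=0.101, ω₃=-1.000
apply F[16]=+20.000 → step 17: x=0.918, v=3.897, θ₁=-1.323, ω₁=-4.818, θ₂=-0.386, ω₂=-2.937, θ₃=0.080, ω₃=-1.155
apply F[17]=+20.000 → step 18: x=0.996, v=3.894, θ₁=-1.419, ω₁=-4.810, θ₂=-0.449, ω₂=-3.340, θ₃=0.055, ω₃=-1.332
apply F[18]=+20.000 → step 19: x=1.073, v=3.878, θ₁=-1.515, ω₁=-4.781, θ₂=-0.520, ω₂=-3.746, θ₃=0.026, ω₃=-1.536
apply F[19]=+20.000 → step 20: x=1.151, v=3.852, θ₁=-1.610, ω₁=-4.730, θ₂=-0.599, ω₂=-4.149, θ₃=-0.007, ω₃=-1.773
apply F[20]=+20.000 → step 21: x=1.227, v=3.818, θ₁=-1.704, ω₁=-4.652, θ₂=-0.686, ω₂=-4.545, θ₃=-0.045, ω₃=-2.051
apply F[21]=+20.000 → step 22: x=1.303, v=3.778, θ₁=-1.796, ω₁=-4.545, θ₂=-0.781, ω₂=-4.927, θ₃=-0.089, ω₃=-2.377
apply F[22]=+20.000 → step 23: x=1.379, v=3.734, θ₁=-1.886, ω₁=-4.405, θ₂=-0.883, ω₂=-5.290, θ₃=-0.141, ω₃=-2.758
apply F[23]=+20.000 → step 24: x=1.453, v=3.687, θ₁=-1.972, ω₁=-4.231, θ₂=-0.992, ω₂=-5.625, θ₃=-0.200, ω₃=-3.201
apply F[24]=+20.000 → step 25: x=1.526, v=3.639, θ₁=-2.055, ω₁=-4.022, θ₂=-1.108, ω₂=-5.921, θ₃=-0.269, ω₃=-3.712
apply F[25]=+20.000 → step 26: x=1.598, v=3.591, θ₁=-2.133, ω₁=-3.778, θ₂=-1.229, ω₂=-6.168, θ₃=-0.349, ω₃=-4.294
apply F[26]=+20.000 → step 27: x=1.670, v=3.542, θ₁=-2.206, ω₁=-3.504, θ₂=-1.354, ω₂=-6.347, θ₃=-0.441, ω₃=-4.949
apply F[27]=+20.000 → step 28: x=1.740, v=3.492, θ₁=-2.273, ω₁=-3.205, θ₂=-1.482, ω₂=-6.440, θ₃=-0.547, ω₃=-5.679
apply F[28]=+20.000 → step 29: x=1.809, v=3.440, θ₁=-2.334, ω₁=-2.893, θ₂=-1.611, ω₂=-6.420, θ₃=-0.669, ω₃=-6.480
Max |angle| over trajectory = 2.334 rad; bound = 2.399 → within bound.

Answer: yes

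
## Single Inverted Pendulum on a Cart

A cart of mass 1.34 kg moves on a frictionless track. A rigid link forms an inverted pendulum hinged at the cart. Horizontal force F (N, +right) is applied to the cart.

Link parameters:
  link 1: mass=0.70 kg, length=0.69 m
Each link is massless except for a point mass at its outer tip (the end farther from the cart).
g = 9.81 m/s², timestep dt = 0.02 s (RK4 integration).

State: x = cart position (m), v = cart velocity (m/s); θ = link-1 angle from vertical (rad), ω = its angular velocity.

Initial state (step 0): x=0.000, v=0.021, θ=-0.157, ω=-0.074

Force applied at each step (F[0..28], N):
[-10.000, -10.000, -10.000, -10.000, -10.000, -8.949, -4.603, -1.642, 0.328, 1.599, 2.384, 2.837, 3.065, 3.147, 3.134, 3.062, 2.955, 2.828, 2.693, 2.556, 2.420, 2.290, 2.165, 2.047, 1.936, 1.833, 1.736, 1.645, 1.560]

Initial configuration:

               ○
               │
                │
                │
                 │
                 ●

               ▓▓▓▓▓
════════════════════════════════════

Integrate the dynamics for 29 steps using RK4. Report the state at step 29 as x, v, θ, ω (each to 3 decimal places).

Answer: x=-0.272, v=-0.160, θ=0.052, ω=-0.012

Derivation:
apply F[0]=-10.000 → step 1: x=-0.001, v=-0.111, θ=-0.157, ω=0.070
apply F[1]=-10.000 → step 2: x=-0.004, v=-0.243, θ=-0.154, ω=0.215
apply F[2]=-10.000 → step 3: x=-0.011, v=-0.375, θ=-0.148, ω=0.362
apply F[3]=-10.000 → step 4: x=-0.019, v=-0.509, θ=-0.140, ω=0.512
apply F[4]=-10.000 → step 5: x=-0.031, v=-0.643, θ=-0.128, ω=0.668
apply F[5]=-8.949 → step 6: x=-0.045, v=-0.764, θ=-0.113, ω=0.807
apply F[6]=-4.603 → step 7: x=-0.061, v=-0.822, θ=-0.097, ω=0.861
apply F[7]=-1.642 → step 8: x=-0.077, v=-0.838, θ=-0.079, ω=0.859
apply F[8]=+0.328 → step 9: x=-0.094, v=-0.827, θ=-0.063, ω=0.822
apply F[9]=+1.599 → step 10: x=-0.110, v=-0.797, θ=-0.047, ω=0.765
apply F[10]=+2.384 → step 11: x=-0.126, v=-0.758, θ=-0.032, ω=0.696
apply F[11]=+2.837 → step 12: x=-0.141, v=-0.713, θ=-0.019, ω=0.624
apply F[12]=+3.065 → step 13: x=-0.154, v=-0.666, θ=-0.007, ω=0.552
apply F[13]=+3.147 → step 14: x=-0.167, v=-0.619, θ=0.003, ω=0.484
apply F[14]=+3.134 → step 15: x=-0.179, v=-0.573, θ=0.012, ω=0.419
apply F[15]=+3.062 → step 16: x=-0.190, v=-0.529, θ=0.020, ω=0.360
apply F[16]=+2.955 → step 17: x=-0.200, v=-0.487, θ=0.027, ω=0.306
apply F[17]=+2.828 → step 18: x=-0.210, v=-0.448, θ=0.032, ω=0.258
apply F[18]=+2.693 → step 19: x=-0.218, v=-0.411, θ=0.037, ω=0.215
apply F[19]=+2.556 → step 20: x=-0.226, v=-0.377, θ=0.041, ω=0.176
apply F[20]=+2.420 → step 21: x=-0.233, v=-0.346, θ=0.044, ω=0.143
apply F[21]=+2.290 → step 22: x=-0.240, v=-0.316, θ=0.047, ω=0.113
apply F[22]=+2.165 → step 23: x=-0.246, v=-0.289, θ=0.049, ω=0.087
apply F[23]=+2.047 → step 24: x=-0.252, v=-0.263, θ=0.050, ω=0.064
apply F[24]=+1.936 → step 25: x=-0.257, v=-0.240, θ=0.051, ω=0.044
apply F[25]=+1.833 → step 26: x=-0.261, v=-0.217, θ=0.052, ω=0.027
apply F[26]=+1.736 → step 27: x=-0.265, v=-0.197, θ=0.052, ω=0.012
apply F[27]=+1.645 → step 28: x=-0.269, v=-0.178, θ=0.052, ω=-0.001
apply F[28]=+1.560 → step 29: x=-0.272, v=-0.160, θ=0.052, ω=-0.012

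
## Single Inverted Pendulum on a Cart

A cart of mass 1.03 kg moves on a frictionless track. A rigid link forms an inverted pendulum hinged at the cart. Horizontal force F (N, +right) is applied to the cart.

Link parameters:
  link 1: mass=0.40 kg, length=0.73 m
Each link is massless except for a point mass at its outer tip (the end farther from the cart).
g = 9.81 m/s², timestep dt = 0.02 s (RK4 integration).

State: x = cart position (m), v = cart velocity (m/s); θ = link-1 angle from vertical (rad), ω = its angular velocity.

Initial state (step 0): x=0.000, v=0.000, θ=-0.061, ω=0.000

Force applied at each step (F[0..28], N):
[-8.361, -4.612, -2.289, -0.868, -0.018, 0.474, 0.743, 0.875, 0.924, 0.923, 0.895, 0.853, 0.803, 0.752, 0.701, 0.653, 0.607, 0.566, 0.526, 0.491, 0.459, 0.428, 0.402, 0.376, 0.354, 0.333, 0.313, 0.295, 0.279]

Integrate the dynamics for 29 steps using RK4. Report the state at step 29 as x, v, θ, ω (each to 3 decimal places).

Answer: x=-0.085, v=-0.028, θ=0.014, ω=-0.008

Derivation:
apply F[0]=-8.361 → step 1: x=-0.002, v=-0.158, θ=-0.059, ω=0.199
apply F[1]=-4.612 → step 2: x=-0.006, v=-0.243, θ=-0.054, ω=0.300
apply F[2]=-2.289 → step 3: x=-0.011, v=-0.283, θ=-0.048, ω=0.342
apply F[3]=-0.868 → step 4: x=-0.017, v=-0.297, θ=-0.041, ω=0.349
apply F[4]=-0.018 → step 5: x=-0.023, v=-0.294, θ=-0.034, ω=0.336
apply F[5]=+0.474 → step 6: x=-0.028, v=-0.283, θ=-0.027, ω=0.312
apply F[6]=+0.743 → step 7: x=-0.034, v=-0.267, θ=-0.021, ω=0.283
apply F[7]=+0.875 → step 8: x=-0.039, v=-0.248, θ=-0.016, ω=0.253
apply F[8]=+0.924 → step 9: x=-0.044, v=-0.229, θ=-0.011, ω=0.223
apply F[9]=+0.923 → step 10: x=-0.048, v=-0.211, θ=-0.007, ω=0.195
apply F[10]=+0.895 → step 11: x=-0.052, v=-0.193, θ=-0.004, ω=0.169
apply F[11]=+0.853 → step 12: x=-0.056, v=-0.176, θ=-0.000, ω=0.146
apply F[12]=+0.803 → step 13: x=-0.059, v=-0.161, θ=0.002, ω=0.125
apply F[13]=+0.752 → step 14: x=-0.062, v=-0.146, θ=0.005, ω=0.106
apply F[14]=+0.701 → step 15: x=-0.065, v=-0.133, θ=0.007, ω=0.089
apply F[15]=+0.653 → step 16: x=-0.068, v=-0.121, θ=0.008, ω=0.075
apply F[16]=+0.607 → step 17: x=-0.070, v=-0.110, θ=0.010, ω=0.062
apply F[17]=+0.566 → step 18: x=-0.072, v=-0.100, θ=0.011, ω=0.051
apply F[18]=+0.526 → step 19: x=-0.074, v=-0.090, θ=0.012, ω=0.041
apply F[19]=+0.491 → step 20: x=-0.076, v=-0.082, θ=0.012, ω=0.032
apply F[20]=+0.459 → step 21: x=-0.077, v=-0.074, θ=0.013, ω=0.025
apply F[21]=+0.428 → step 22: x=-0.079, v=-0.066, θ=0.013, ω=0.018
apply F[22]=+0.402 → step 23: x=-0.080, v=-0.060, θ=0.014, ω=0.013
apply F[23]=+0.376 → step 24: x=-0.081, v=-0.053, θ=0.014, ω=0.008
apply F[24]=+0.354 → step 25: x=-0.082, v=-0.048, θ=0.014, ω=0.004
apply F[25]=+0.333 → step 26: x=-0.083, v=-0.042, θ=0.014, ω=0.000
apply F[26]=+0.313 → step 27: x=-0.084, v=-0.037, θ=0.014, ω=-0.003
apply F[27]=+0.295 → step 28: x=-0.084, v=-0.032, θ=0.014, ω=-0.006
apply F[28]=+0.279 → step 29: x=-0.085, v=-0.028, θ=0.014, ω=-0.008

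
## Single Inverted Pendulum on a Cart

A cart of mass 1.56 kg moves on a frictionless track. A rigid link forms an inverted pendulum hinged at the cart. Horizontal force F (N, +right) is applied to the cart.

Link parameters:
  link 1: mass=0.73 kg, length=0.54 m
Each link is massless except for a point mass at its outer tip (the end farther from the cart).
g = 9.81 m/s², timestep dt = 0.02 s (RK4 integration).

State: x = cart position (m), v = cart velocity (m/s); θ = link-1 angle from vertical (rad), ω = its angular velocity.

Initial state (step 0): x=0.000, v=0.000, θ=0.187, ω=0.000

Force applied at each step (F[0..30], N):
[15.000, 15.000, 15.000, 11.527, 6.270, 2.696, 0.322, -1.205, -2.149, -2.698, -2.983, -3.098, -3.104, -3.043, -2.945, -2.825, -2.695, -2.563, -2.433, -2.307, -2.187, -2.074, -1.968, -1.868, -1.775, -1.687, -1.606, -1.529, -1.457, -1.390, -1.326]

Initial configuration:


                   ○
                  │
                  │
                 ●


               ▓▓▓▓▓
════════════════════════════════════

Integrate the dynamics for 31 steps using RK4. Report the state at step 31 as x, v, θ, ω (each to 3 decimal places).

Answer: x=0.247, v=0.107, θ=-0.047, ω=0.035

Derivation:
apply F[0]=+15.000 → step 1: x=0.002, v=0.173, θ=0.185, ω=-0.247
apply F[1]=+15.000 → step 2: x=0.007, v=0.346, θ=0.177, ω=-0.498
apply F[2]=+15.000 → step 3: x=0.016, v=0.521, θ=0.165, ω=-0.755
apply F[3]=+11.527 → step 4: x=0.027, v=0.654, θ=0.148, ω=-0.941
apply F[4]=+6.270 → step 5: x=0.041, v=0.722, θ=0.128, ω=-1.016
apply F[5]=+2.696 → step 6: x=0.056, v=0.746, θ=0.108, ω=-1.018
apply F[6]=+0.322 → step 7: x=0.071, v=0.742, θ=0.088, ω=-0.974
apply F[7]=-1.205 → step 8: x=0.085, v=0.720, θ=0.069, ω=-0.905
apply F[8]=-2.149 → step 9: x=0.099, v=0.687, θ=0.052, ω=-0.823
apply F[9]=-2.698 → step 10: x=0.113, v=0.648, θ=0.036, ω=-0.735
apply F[10]=-2.983 → step 11: x=0.125, v=0.608, θ=0.022, ω=-0.649
apply F[11]=-3.098 → step 12: x=0.137, v=0.566, θ=0.010, ω=-0.567
apply F[12]=-3.104 → step 13: x=0.148, v=0.526, θ=-0.000, ω=-0.491
apply F[13]=-3.043 → step 14: x=0.158, v=0.488, θ=-0.009, ω=-0.421
apply F[14]=-2.945 → step 15: x=0.167, v=0.451, θ=-0.017, ω=-0.359
apply F[15]=-2.825 → step 16: x=0.176, v=0.417, θ=-0.024, ω=-0.303
apply F[16]=-2.695 → step 17: x=0.184, v=0.385, θ=-0.029, ω=-0.253
apply F[17]=-2.563 → step 18: x=0.192, v=0.355, θ=-0.034, ω=-0.209
apply F[18]=-2.433 → step 19: x=0.198, v=0.327, θ=-0.038, ω=-0.170
apply F[19]=-2.307 → step 20: x=0.205, v=0.301, θ=-0.041, ω=-0.137
apply F[20]=-2.187 → step 21: x=0.210, v=0.277, θ=-0.043, ω=-0.107
apply F[21]=-2.074 → step 22: x=0.216, v=0.254, θ=-0.045, ω=-0.082
apply F[22]=-1.968 → step 23: x=0.221, v=0.233, θ=-0.047, ω=-0.060
apply F[23]=-1.868 → step 24: x=0.225, v=0.214, θ=-0.048, ω=-0.040
apply F[24]=-1.775 → step 25: x=0.229, v=0.195, θ=-0.048, ω=-0.024
apply F[25]=-1.687 → step 26: x=0.233, v=0.178, θ=-0.049, ω=-0.010
apply F[26]=-1.606 → step 27: x=0.236, v=0.162, θ=-0.049, ω=0.002
apply F[27]=-1.529 → step 28: x=0.239, v=0.147, θ=-0.048, ω=0.013
apply F[28]=-1.457 → step 29: x=0.242, v=0.133, θ=-0.048, ω=0.022
apply F[29]=-1.390 → step 30: x=0.245, v=0.119, θ=-0.048, ω=0.029
apply F[30]=-1.326 → step 31: x=0.247, v=0.107, θ=-0.047, ω=0.035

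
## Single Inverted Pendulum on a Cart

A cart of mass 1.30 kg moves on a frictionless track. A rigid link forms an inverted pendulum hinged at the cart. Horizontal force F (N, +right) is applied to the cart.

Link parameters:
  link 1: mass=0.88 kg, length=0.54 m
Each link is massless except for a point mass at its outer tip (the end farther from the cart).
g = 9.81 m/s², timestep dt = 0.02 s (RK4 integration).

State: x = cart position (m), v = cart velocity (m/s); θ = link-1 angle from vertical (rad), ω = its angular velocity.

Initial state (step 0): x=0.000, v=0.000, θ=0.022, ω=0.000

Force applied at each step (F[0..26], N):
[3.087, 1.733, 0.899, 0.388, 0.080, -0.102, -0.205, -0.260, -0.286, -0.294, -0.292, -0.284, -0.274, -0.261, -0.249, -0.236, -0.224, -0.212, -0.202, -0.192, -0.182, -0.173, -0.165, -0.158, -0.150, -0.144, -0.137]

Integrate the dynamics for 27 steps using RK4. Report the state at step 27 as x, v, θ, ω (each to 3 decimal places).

Answer: x=0.025, v=0.014, θ=-0.005, ω=0.001

Derivation:
apply F[0]=+3.087 → step 1: x=0.000, v=0.045, θ=0.021, ω=-0.075
apply F[1]=+1.733 → step 2: x=0.002, v=0.069, θ=0.019, ω=-0.112
apply F[2]=+0.899 → step 3: x=0.003, v=0.080, θ=0.017, ω=-0.126
apply F[3]=+0.388 → step 4: x=0.005, v=0.084, θ=0.014, ω=-0.128
apply F[4]=+0.080 → step 5: x=0.006, v=0.083, θ=0.012, ω=-0.122
apply F[5]=-0.102 → step 6: x=0.008, v=0.080, θ=0.010, ω=-0.112
apply F[6]=-0.205 → step 7: x=0.010, v=0.076, θ=0.008, ω=-0.101
apply F[7]=-0.260 → step 8: x=0.011, v=0.071, θ=0.006, ω=-0.090
apply F[8]=-0.286 → step 9: x=0.012, v=0.066, θ=0.004, ω=-0.079
apply F[9]=-0.294 → step 10: x=0.014, v=0.061, θ=0.002, ω=-0.068
apply F[10]=-0.292 → step 11: x=0.015, v=0.056, θ=0.001, ω=-0.059
apply F[11]=-0.284 → step 12: x=0.016, v=0.052, θ=0.000, ω=-0.051
apply F[12]=-0.274 → step 13: x=0.017, v=0.048, θ=-0.001, ω=-0.043
apply F[13]=-0.261 → step 14: x=0.018, v=0.044, θ=-0.002, ω=-0.036
apply F[14]=-0.249 → step 15: x=0.019, v=0.040, θ=-0.002, ω=-0.030
apply F[15]=-0.236 → step 16: x=0.019, v=0.037, θ=-0.003, ω=-0.025
apply F[16]=-0.224 → step 17: x=0.020, v=0.034, θ=-0.003, ω=-0.021
apply F[17]=-0.212 → step 18: x=0.021, v=0.031, θ=-0.004, ω=-0.017
apply F[18]=-0.202 → step 19: x=0.021, v=0.029, θ=-0.004, ω=-0.013
apply F[19]=-0.192 → step 20: x=0.022, v=0.026, θ=-0.004, ω=-0.011
apply F[20]=-0.182 → step 21: x=0.022, v=0.024, θ=-0.004, ω=-0.008
apply F[21]=-0.173 → step 22: x=0.023, v=0.022, θ=-0.005, ω=-0.006
apply F[22]=-0.165 → step 23: x=0.023, v=0.020, θ=-0.005, ω=-0.004
apply F[23]=-0.158 → step 24: x=0.024, v=0.018, θ=-0.005, ω=-0.002
apply F[24]=-0.150 → step 25: x=0.024, v=0.017, θ=-0.005, ω=-0.001
apply F[25]=-0.144 → step 26: x=0.024, v=0.015, θ=-0.005, ω=0.000
apply F[26]=-0.137 → step 27: x=0.025, v=0.014, θ=-0.005, ω=0.001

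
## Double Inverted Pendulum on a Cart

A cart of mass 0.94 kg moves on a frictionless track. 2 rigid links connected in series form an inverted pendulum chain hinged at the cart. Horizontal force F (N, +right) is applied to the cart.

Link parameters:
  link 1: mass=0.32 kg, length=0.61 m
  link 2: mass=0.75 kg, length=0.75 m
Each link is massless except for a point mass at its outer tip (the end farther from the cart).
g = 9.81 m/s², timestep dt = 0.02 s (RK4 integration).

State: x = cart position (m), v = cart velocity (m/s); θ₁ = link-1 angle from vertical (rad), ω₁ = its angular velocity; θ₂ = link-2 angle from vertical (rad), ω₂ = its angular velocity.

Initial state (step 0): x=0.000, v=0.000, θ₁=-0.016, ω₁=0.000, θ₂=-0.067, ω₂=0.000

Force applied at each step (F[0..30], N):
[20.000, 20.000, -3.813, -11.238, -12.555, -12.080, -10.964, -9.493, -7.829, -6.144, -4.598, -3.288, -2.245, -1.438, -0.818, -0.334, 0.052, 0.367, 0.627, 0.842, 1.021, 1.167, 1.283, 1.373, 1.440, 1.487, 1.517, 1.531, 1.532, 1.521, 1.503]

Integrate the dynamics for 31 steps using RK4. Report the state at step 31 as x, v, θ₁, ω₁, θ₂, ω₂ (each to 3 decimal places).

apply F[0]=+20.000 → step 1: x=0.004, v=0.429, θ₁=-0.023, ω₁=-0.675, θ₂=-0.067, ω₂=-0.040
apply F[1]=+20.000 → step 2: x=0.017, v=0.861, θ₁=-0.043, ω₁=-1.369, θ₂=-0.069, ω₂=-0.068
apply F[2]=-3.813 → step 3: x=0.034, v=0.791, θ₁=-0.069, ω₁=-1.264, θ₂=-0.070, ω₂=-0.078
apply F[3]=-11.238 → step 4: x=0.047, v=0.570, θ₁=-0.091, ω₁=-0.937, θ₂=-0.072, ω₂=-0.069
apply F[4]=-12.555 → step 5: x=0.056, v=0.327, θ₁=-0.107, ω₁=-0.595, θ₂=-0.073, ω₂=-0.043
apply F[5]=-12.080 → step 6: x=0.061, v=0.098, θ₁=-0.115, ω₁=-0.289, θ₂=-0.073, ω₂=-0.006
apply F[6]=-10.964 → step 7: x=0.060, v=-0.106, θ₁=-0.119, ω₁=-0.031, θ₂=-0.073, ω₂=0.037
apply F[7]=-9.493 → step 8: x=0.057, v=-0.280, θ₁=-0.117, ω₁=0.176, θ₂=-0.072, ω₂=0.081
apply F[8]=-7.829 → step 9: x=0.050, v=-0.419, θ₁=-0.112, ω₁=0.330, θ₂=-0.070, ω₂=0.122
apply F[9]=-6.144 → step 10: x=0.040, v=-0.525, θ₁=-0.104, ω₁=0.436, θ₂=-0.067, ω₂=0.159
apply F[10]=-4.598 → step 11: x=0.029, v=-0.600, θ₁=-0.095, ω₁=0.500, θ₂=-0.063, ω₂=0.190
apply F[11]=-3.288 → step 12: x=0.016, v=-0.650, θ₁=-0.085, ω₁=0.531, θ₂=-0.059, ω₂=0.215
apply F[12]=-2.245 → step 13: x=0.003, v=-0.680, θ₁=-0.074, ω₁=0.538, θ₂=-0.055, ω₂=0.234
apply F[13]=-1.438 → step 14: x=-0.011, v=-0.695, θ₁=-0.064, ω₁=0.529, θ₂=-0.050, ω₂=0.248
apply F[14]=-0.818 → step 15: x=-0.025, v=-0.700, θ₁=-0.053, ω₁=0.510, θ₂=-0.045, ω₂=0.258
apply F[15]=-0.334 → step 16: x=-0.039, v=-0.697, θ₁=-0.043, ω₁=0.485, θ₂=-0.040, ω₂=0.263
apply F[16]=+0.052 → step 17: x=-0.052, v=-0.687, θ₁=-0.034, ω₁=0.456, θ₂=-0.034, ω₂=0.264
apply F[17]=+0.367 → step 18: x=-0.066, v=-0.673, θ₁=-0.025, ω₁=0.425, θ₂=-0.029, ω₂=0.262
apply F[18]=+0.627 → step 19: x=-0.079, v=-0.655, θ₁=-0.017, ω₁=0.393, θ₂=-0.024, ω₂=0.257
apply F[19]=+0.842 → step 20: x=-0.092, v=-0.634, θ₁=-0.009, ω₁=0.360, θ₂=-0.019, ω₂=0.250
apply F[20]=+1.021 → step 21: x=-0.105, v=-0.611, θ₁=-0.002, ω₁=0.329, θ₂=-0.014, ω₂=0.241
apply F[21]=+1.167 → step 22: x=-0.117, v=-0.587, θ₁=0.004, ω₁=0.298, θ₂=-0.009, ω₂=0.230
apply F[22]=+1.283 → step 23: x=-0.128, v=-0.561, θ₁=0.009, ω₁=0.268, θ₂=-0.005, ω₂=0.218
apply F[23]=+1.373 → step 24: x=-0.139, v=-0.534, θ₁=0.014, ω₁=0.239, θ₂=-0.000, ω₂=0.206
apply F[24]=+1.440 → step 25: x=-0.149, v=-0.507, θ₁=0.019, ω₁=0.211, θ₂=0.003, ω₂=0.192
apply F[25]=+1.487 → step 26: x=-0.159, v=-0.480, θ₁=0.023, ω₁=0.186, θ₂=0.007, ω₂=0.179
apply F[26]=+1.517 → step 27: x=-0.169, v=-0.454, θ₁=0.026, ω₁=0.162, θ₂=0.011, ω₂=0.165
apply F[27]=+1.531 → step 28: x=-0.177, v=-0.427, θ₁=0.029, ω₁=0.139, θ₂=0.014, ω₂=0.151
apply F[28]=+1.532 → step 29: x=-0.186, v=-0.401, θ₁=0.032, ω₁=0.119, θ₂=0.017, ω₂=0.138
apply F[29]=+1.521 → step 30: x=-0.193, v=-0.376, θ₁=0.034, ω₁=0.100, θ₂=0.019, ω₂=0.125
apply F[30]=+1.503 → step 31: x=-0.201, v=-0.352, θ₁=0.036, ω₁=0.083, θ₂=0.022, ω₂=0.112

Answer: x=-0.201, v=-0.352, θ₁=0.036, ω₁=0.083, θ₂=0.022, ω₂=0.112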